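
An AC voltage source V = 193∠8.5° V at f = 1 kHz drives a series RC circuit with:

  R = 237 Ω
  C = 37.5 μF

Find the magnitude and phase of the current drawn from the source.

Step 1 — Angular frequency: ω = 2π·f = 2π·1000 = 6283 rad/s.
Step 2 — Component impedances:
  R: Z = R = 237 Ω
  C: Z = 1/(jωC) = -j/(ω·C) = 0 - j4.244 Ω
Step 3 — Series combination: Z_total = R + C = 237 - j4.244 Ω = 237∠-1.0° Ω.
Step 4 — Source phasor: V = 193∠8.5° V = 190.9 + j28.53 V.
Step 5 — Ohm's law: I = V / Z_total = (190.9 + j28.53) / (237 - j4.244) = 0.803 + j0.1347 A.
Step 6 — Convert to polar: |I| = 0.8142 A, ∠I = 9.5°.

I = 0.8142∠9.5° A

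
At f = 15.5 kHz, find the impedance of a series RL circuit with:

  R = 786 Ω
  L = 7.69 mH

Step 1 — Angular frequency: ω = 2π·f = 2π·1.55e+04 = 9.739e+04 rad/s.
Step 2 — Component impedances:
  R: Z = R = 786 Ω
  L: Z = jωL = j·9.739e+04·0.00769 = 0 + j748.9 Ω
Step 3 — Series combination: Z_total = R + L = 786 + j748.9 Ω = 1086∠43.6° Ω.

Z = 786 + j748.9 Ω = 1086∠43.6° Ω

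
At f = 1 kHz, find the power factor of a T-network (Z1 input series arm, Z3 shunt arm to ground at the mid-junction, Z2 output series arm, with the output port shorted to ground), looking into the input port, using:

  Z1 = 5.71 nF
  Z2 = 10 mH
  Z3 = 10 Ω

Step 1 — Angular frequency: ω = 2π·f = 2π·1000 = 6283 rad/s.
Step 2 — Component impedances:
  Z1: Z = 1/(jωC) = -j/(ω·C) = 0 - j2.787e+04 Ω
  Z2: Z = jωL = j·6283·0.01 = 0 + j62.83 Ω
  Z3: Z = R = 10 Ω
Step 3 — With the output port shorted to ground, the output series arm Z2 runs from the junction to ground; the shunt arm Z3 also runs from the junction to ground. They appear in parallel: Z3 || Z2 = 9.753 + j1.552 Ω.
Step 4 — Series with input arm Z1: Z_in = Z1 + (Z3 || Z2) = 9.753 - j2.787e+04 Ω = 2.787e+04∠-90.0° Ω.
Step 5 — Power factor: PF = cos(φ) = Re(Z)/|Z| = 9.753/2.787e+04 = 0.0003499.
Step 6 — Type: Im(Z) = -2.787e+04 ⇒ leading (phase φ = -90.0°).

PF = 0.0003499 (leading, φ = -90.0°)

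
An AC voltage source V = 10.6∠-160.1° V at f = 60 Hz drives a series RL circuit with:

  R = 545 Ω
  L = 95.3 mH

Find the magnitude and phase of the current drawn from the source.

Step 1 — Angular frequency: ω = 2π·f = 2π·60 = 377 rad/s.
Step 2 — Component impedances:
  R: Z = R = 545 Ω
  L: Z = jωL = j·377·0.0953 = 0 + j35.93 Ω
Step 3 — Series combination: Z_total = R + L = 545 + j35.93 Ω = 546.2∠3.8° Ω.
Step 4 — Source phasor: V = 10.6∠-160.1° V = -9.967 - j3.608 V.
Step 5 — Ohm's law: I = V / Z_total = (-9.967 - j3.608) / (545 + j35.93) = -0.01864 - j0.005391 A.
Step 6 — Convert to polar: |I| = 0.01941 A, ∠I = -163.9°.

I = 0.01941∠-163.9° A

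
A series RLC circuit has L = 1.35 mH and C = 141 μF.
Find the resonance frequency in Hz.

Step 1 — Resonance condition Im(Z)=0 gives ω₀ = 1/√(LC).
Step 2 — ω₀ = 1/√(0.00135·0.000141) = 2292 rad/s.
Step 3 — f₀ = ω₀/(2π) = 364.8 Hz.

f₀ = 364.8 Hz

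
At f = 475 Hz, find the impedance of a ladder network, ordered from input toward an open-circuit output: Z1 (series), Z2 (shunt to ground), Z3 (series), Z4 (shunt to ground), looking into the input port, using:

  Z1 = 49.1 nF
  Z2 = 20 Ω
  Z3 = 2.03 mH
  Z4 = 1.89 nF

Step 1 — Angular frequency: ω = 2π·f = 2π·475 = 2985 rad/s.
Step 2 — Component impedances:
  Z1: Z = 1/(jωC) = -j/(ω·C) = 0 - j6824 Ω
  Z2: Z = R = 20 Ω
  Z3: Z = jωL = j·2985·0.00203 = 0 + j6.059 Ω
  Z4: Z = 1/(jωC) = -j/(ω·C) = 0 - j1.773e+05 Ω
Step 3 — Ladder network (open output): work backward from the far end, alternating series and parallel combinations. Z_in = 20 - j6824 Ω = 6824∠-89.8° Ω.

Z = 20 - j6824 Ω = 6824∠-89.8° Ω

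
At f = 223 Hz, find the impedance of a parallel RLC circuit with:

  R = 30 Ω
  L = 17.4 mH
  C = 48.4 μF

Step 1 — Angular frequency: ω = 2π·f = 2π·223 = 1401 rad/s.
Step 2 — Component impedances:
  R: Z = R = 30 Ω
  L: Z = jωL = j·1401·0.0174 = 0 + j24.38 Ω
  C: Z = 1/(jωC) = -j/(ω·C) = 0 - j14.75 Ω
Step 3 — Parallel combination: 1/Z_total = 1/R + 1/L + 1/C; Z_total = 18.22 - j14.65 Ω = 23.38∠-38.8° Ω.

Z = 18.22 - j14.65 Ω = 23.38∠-38.8° Ω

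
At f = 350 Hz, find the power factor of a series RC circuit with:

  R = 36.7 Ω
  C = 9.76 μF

Step 1 — Angular frequency: ω = 2π·f = 2π·350 = 2199 rad/s.
Step 2 — Component impedances:
  R: Z = R = 36.7 Ω
  C: Z = 1/(jωC) = -j/(ω·C) = 0 - j46.59 Ω
Step 3 — Series combination: Z_total = R + C = 36.7 - j46.59 Ω = 59.31∠-51.8° Ω.
Step 4 — Power factor: PF = cos(φ) = Re(Z)/|Z| = 36.7/59.31 = 0.6188.
Step 5 — Type: Im(Z) = -46.59 ⇒ leading (phase φ = -51.8°).

PF = 0.6188 (leading, φ = -51.8°)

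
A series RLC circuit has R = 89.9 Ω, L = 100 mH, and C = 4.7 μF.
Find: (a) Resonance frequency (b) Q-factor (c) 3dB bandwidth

Step 1 — Resonance condition Im(Z)=0 gives ω₀ = 1/√(LC).
Step 2 — ω₀ = 1/√(0.1·4.7e-06) = 1459 rad/s.
Step 3 — f₀ = ω₀/(2π) = 232.2 Hz.
Step 4 — Series Q: Q = ω₀L/R = 1459·0.1/89.9 = 1.623.
Step 5 — 3dB bandwidth: Δω = ω₀/Q = 899 rad/s; BW = Δω/(2π) = 143.1 Hz.

(a) f₀ = 232.2 Hz  (b) Q = 1.623  (c) BW = 143.1 Hz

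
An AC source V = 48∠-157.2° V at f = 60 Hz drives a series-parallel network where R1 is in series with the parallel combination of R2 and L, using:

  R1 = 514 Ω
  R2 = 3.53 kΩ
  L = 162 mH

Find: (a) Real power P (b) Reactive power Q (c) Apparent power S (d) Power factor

Step 1 — Angular frequency: ω = 2π·f = 2π·60 = 377 rad/s.
Step 2 — Component impedances:
  R1: Z = R = 514 Ω
  R2: Z = R = 3530 Ω
  L: Z = jωL = j·377·0.162 = 0 + j61.07 Ω
Step 3 — Parallel branch: R2 || L = 1/(1/R2 + 1/L) = 1.056 + j61.05 Ω.
Step 4 — Series with R1: Z_total = R1 + (R2 || L) = 515.1 + j61.05 Ω = 518.7∠6.8° Ω.
Step 5 — Source phasor: V = 48∠-157.2° V = -44.25 - j18.6 V.
Step 6 — Current: I = V / Z = -0.08894 - j0.02557 A = 0.09255∠-164.0° A.
Step 7 — Complex power: S = V·I* = 4.411 + j0.5229 VA.
Step 8 — Real power: P = Re(S) = 4.411 W.
Step 9 — Reactive power: Q = Im(S) = 0.5229 VAR.
Step 10 — Apparent power: |S| = 4.442 VA.
Step 11 — Power factor: PF = P/|S| = 0.993 (lagging).

(a) P = 4.411 W  (b) Q = 0.5229 VAR  (c) S = 4.442 VA  (d) PF = 0.993 (lagging)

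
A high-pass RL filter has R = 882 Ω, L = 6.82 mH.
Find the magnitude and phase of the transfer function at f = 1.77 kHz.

Step 1 — Angular frequency: ω = 2π·1770 = 1.112e+04 rad/s.
Step 2 — Transfer function: H(jω) = jωL/(R + jωL).
Step 3 — Numerator jωL = j·75.85; denominator R + jωL = 882 + j75.85.
Step 4 — H = 0.007341 + j0.08536.
Step 5 — Magnitude: |H| = 0.08568 (-21.3 dB); phase: φ = 85.1°.

|H| = 0.08568 (-21.3 dB), φ = 85.1°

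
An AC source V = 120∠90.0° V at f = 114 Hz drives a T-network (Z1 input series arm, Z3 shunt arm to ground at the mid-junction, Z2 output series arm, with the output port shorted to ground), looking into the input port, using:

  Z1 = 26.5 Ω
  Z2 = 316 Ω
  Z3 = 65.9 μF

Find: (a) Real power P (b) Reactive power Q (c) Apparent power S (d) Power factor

Step 1 — Angular frequency: ω = 2π·f = 2π·114 = 716.3 rad/s.
Step 2 — Component impedances:
  Z1: Z = R = 26.5 Ω
  Z2: Z = R = 316 Ω
  Z3: Z = 1/(jωC) = -j/(ω·C) = 0 - j21.19 Ω
Step 3 — With the output port shorted to ground, the output series arm Z2 runs from the junction to ground; the shunt arm Z3 also runs from the junction to ground. They appear in parallel: Z3 || Z2 = 1.414 - j21.09 Ω.
Step 4 — Series with input arm Z1: Z_in = Z1 + (Z3 || Z2) = 27.91 - j21.09 Ω = 34.99∠-37.1° Ω.
Step 5 — Source phasor: V = 120∠90.0° V = 0 + j120 V.
Step 6 — Current: I = V / Z = -2.068 + j2.737 A = 3.43∠127.1° A.
Step 7 — Complex power: S = V·I* = 328.4 - j248.1 VA.
Step 8 — Real power: P = Re(S) = 328.4 W.
Step 9 — Reactive power: Q = Im(S) = -248.1 VAR.
Step 10 — Apparent power: |S| = 411.6 VA.
Step 11 — Power factor: PF = P/|S| = 0.7979 (leading).

(a) P = 328.4 W  (b) Q = -248.1 VAR  (c) S = 411.6 VA  (d) PF = 0.7979 (leading)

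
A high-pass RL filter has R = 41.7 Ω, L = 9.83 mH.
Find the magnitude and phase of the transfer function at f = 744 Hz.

Step 1 — Angular frequency: ω = 2π·744 = 4675 rad/s.
Step 2 — Transfer function: H(jω) = jωL/(R + jωL).
Step 3 — Numerator jωL = j·45.95; denominator R + jωL = 41.7 + j45.95.
Step 4 — H = 0.5484 + j0.4977.
Step 5 — Magnitude: |H| = 0.7405 (-2.6 dB); phase: φ = 42.2°.

|H| = 0.7405 (-2.6 dB), φ = 42.2°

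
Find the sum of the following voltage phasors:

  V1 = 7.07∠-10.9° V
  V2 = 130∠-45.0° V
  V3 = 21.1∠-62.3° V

Step 1 — Convert each phasor to rectangular form:
  V1 = 7.07·(cos(-10.9°) + j·sin(-10.9°)) = 6.942 - j1.337 V
  V2 = 130·(cos(-45.0°) + j·sin(-45.0°)) = 91.92 - j91.92 V
  V3 = 21.1·(cos(-62.3°) + j·sin(-62.3°)) = 9.808 - j18.68 V
Step 2 — Sum components: V_total = 108.7 - j111.9 V.
Step 3 — Convert to polar: |V_total| = 156 V, ∠V_total = -45.8°.

V_total = 156∠-45.8° V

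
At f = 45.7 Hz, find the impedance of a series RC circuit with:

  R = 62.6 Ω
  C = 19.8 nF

Step 1 — Angular frequency: ω = 2π·f = 2π·45.7 = 287.1 rad/s.
Step 2 — Component impedances:
  R: Z = R = 62.6 Ω
  C: Z = 1/(jωC) = -j/(ω·C) = 0 - j1.759e+05 Ω
Step 3 — Series combination: Z_total = R + C = 62.6 - j1.759e+05 Ω = 1.759e+05∠-90.0° Ω.

Z = 62.6 - j1.759e+05 Ω = 1.759e+05∠-90.0° Ω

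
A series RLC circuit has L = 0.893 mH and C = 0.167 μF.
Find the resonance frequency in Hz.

Step 1 — Resonance condition Im(Z)=0 gives ω₀ = 1/√(LC).
Step 2 — ω₀ = 1/√(0.000893·1.67e-07) = 8.189e+04 rad/s.
Step 3 — f₀ = ω₀/(2π) = 1.303e+04 Hz.

f₀ = 1.303e+04 Hz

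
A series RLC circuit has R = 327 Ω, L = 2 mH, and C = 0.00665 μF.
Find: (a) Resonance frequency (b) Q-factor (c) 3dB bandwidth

Step 1 — Resonance: ω₀ = 1/√(LC) = 1/√(0.002·6.65e-09) = 2.742e+05 rad/s.
Step 2 — f₀ = ω₀/(2π) = 4.364e+04 Hz.
Step 3 — Series Q: Q = ω₀L/R = 2.742e+05·0.002/327 = 1.677.
Step 4 — Bandwidth: Δω = ω₀/Q = 1.635e+05 rad/s; BW = Δω/(2π) = 2.602e+04 Hz.

(a) f₀ = 4.364e+04 Hz  (b) Q = 1.677  (c) BW = 2.602e+04 Hz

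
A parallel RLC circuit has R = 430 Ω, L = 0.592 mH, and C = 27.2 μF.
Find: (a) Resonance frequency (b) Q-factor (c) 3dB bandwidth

Step 1 — Resonance: ω₀ = 1/√(LC) = 1/√(0.000592·2.72e-05) = 7881 rad/s.
Step 2 — f₀ = ω₀/(2π) = 1254 Hz.
Step 3 — Parallel Q: Q = R/(ω₀L) = 430/(7881·0.000592) = 92.17.
Step 4 — Bandwidth: Δω = ω₀/Q = 85.5 rad/s; BW = Δω/(2π) = 13.61 Hz.

(a) f₀ = 1254 Hz  (b) Q = 92.17  (c) BW = 13.61 Hz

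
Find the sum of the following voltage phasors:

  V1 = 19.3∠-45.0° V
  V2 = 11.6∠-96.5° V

Step 1 — Convert each phasor to rectangular form:
  V1 = 19.3·(cos(-45.0°) + j·sin(-45.0°)) = 13.65 - j13.65 V
  V2 = 11.6·(cos(-96.5°) + j·sin(-96.5°)) = -1.313 - j11.53 V
Step 2 — Sum components: V_total = 12.33 - j25.17 V.
Step 3 — Convert to polar: |V_total| = 28.03 V, ∠V_total = -63.9°.

V_total = 28.03∠-63.9° V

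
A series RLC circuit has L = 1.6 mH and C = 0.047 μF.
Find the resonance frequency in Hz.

Step 1 — Resonance condition Im(Z)=0 gives ω₀ = 1/√(LC).
Step 2 — ω₀ = 1/√(0.0016·4.7e-08) = 1.153e+05 rad/s.
Step 3 — f₀ = ω₀/(2π) = 1.835e+04 Hz.

f₀ = 1.835e+04 Hz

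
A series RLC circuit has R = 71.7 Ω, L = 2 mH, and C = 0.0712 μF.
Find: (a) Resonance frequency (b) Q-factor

Step 1 — Resonance condition Im(Z)=0 gives ω₀ = 1/√(LC).
Step 2 — ω₀ = 1/√(0.002·7.12e-08) = 8.38e+04 rad/s.
Step 3 — f₀ = ω₀/(2π) = 1.334e+04 Hz.
Step 4 — Series Q: Q = ω₀L/R = 8.38e+04·0.002/71.7 = 2.338.

(a) f₀ = 1.334e+04 Hz  (b) Q = 2.338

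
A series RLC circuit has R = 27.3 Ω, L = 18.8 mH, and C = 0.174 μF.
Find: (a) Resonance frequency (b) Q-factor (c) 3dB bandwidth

Step 1 — Resonance: ω₀ = 1/√(LC) = 1/√(0.0188·1.74e-07) = 1.748e+04 rad/s.
Step 2 — f₀ = ω₀/(2π) = 2783 Hz.
Step 3 — Series Q: Q = ω₀L/R = 1.748e+04·0.0188/27.3 = 12.04.
Step 4 — Bandwidth: Δω = ω₀/Q = 1452 rad/s; BW = Δω/(2π) = 231.1 Hz.

(a) f₀ = 2783 Hz  (b) Q = 12.04  (c) BW = 231.1 Hz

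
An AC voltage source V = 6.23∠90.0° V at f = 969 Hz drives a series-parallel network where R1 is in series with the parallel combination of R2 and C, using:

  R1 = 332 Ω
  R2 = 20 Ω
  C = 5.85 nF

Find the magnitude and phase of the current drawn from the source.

Step 1 — Angular frequency: ω = 2π·f = 2π·969 = 6088 rad/s.
Step 2 — Component impedances:
  R1: Z = R = 332 Ω
  R2: Z = R = 20 Ω
  C: Z = 1/(jωC) = -j/(ω·C) = 0 - j2.808e+04 Ω
Step 3 — Parallel branch: R2 || C = 1/(1/R2 + 1/C) = 20 - j0.01425 Ω.
Step 4 — Series with R1: Z_total = R1 + (R2 || C) = 352 - j0.01425 Ω = 352∠-0.0° Ω.
Step 5 — Source phasor: V = 6.23∠90.0° V = 0 + j6.23 V.
Step 6 — Ohm's law: I = V / Z_total = (0 + j6.23) / (352 - j0.01425) = -7.163e-07 + j0.0177 A.
Step 7 — Convert to polar: |I| = 0.0177 A, ∠I = 90.0°.

I = 0.0177∠90.0° A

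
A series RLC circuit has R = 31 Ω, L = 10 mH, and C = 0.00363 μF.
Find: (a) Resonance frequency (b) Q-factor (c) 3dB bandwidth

Step 1 — Resonance condition Im(Z)=0 gives ω₀ = 1/√(LC).
Step 2 — ω₀ = 1/√(0.01·3.63e-09) = 1.66e+05 rad/s.
Step 3 — f₀ = ω₀/(2π) = 2.642e+04 Hz.
Step 4 — Series Q: Q = ω₀L/R = 1.66e+05·0.01/31 = 53.54.
Step 5 — 3dB bandwidth: Δω = ω₀/Q = 3100 rad/s; BW = Δω/(2π) = 493.4 Hz.

(a) f₀ = 2.642e+04 Hz  (b) Q = 53.54  (c) BW = 493.4 Hz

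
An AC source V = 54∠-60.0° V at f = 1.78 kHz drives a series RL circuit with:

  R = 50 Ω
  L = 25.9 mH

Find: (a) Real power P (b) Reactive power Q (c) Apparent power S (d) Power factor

Step 1 — Angular frequency: ω = 2π·f = 2π·1780 = 1.118e+04 rad/s.
Step 2 — Component impedances:
  R: Z = R = 50 Ω
  L: Z = jωL = j·1.118e+04·0.0259 = 0 + j289.7 Ω
Step 3 — Series combination: Z_total = R + L = 50 + j289.7 Ω = 294∠80.2° Ω.
Step 4 — Source phasor: V = 54∠-60.0° V = 27 - j46.77 V.
Step 5 — Current: I = V / Z = -0.1412 - j0.1176 A = 0.1837∠-140.2° A.
Step 6 — Complex power: S = V·I* = 1.687 + j9.775 VA.
Step 7 — Real power: P = Re(S) = 1.687 W.
Step 8 — Reactive power: Q = Im(S) = 9.775 VAR.
Step 9 — Apparent power: |S| = 9.92 VA.
Step 10 — Power factor: PF = P/|S| = 0.1701 (lagging).

(a) P = 1.687 W  (b) Q = 9.775 VAR  (c) S = 9.92 VA  (d) PF = 0.1701 (lagging)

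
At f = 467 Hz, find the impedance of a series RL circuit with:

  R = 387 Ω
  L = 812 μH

Step 1 — Angular frequency: ω = 2π·f = 2π·467 = 2934 rad/s.
Step 2 — Component impedances:
  R: Z = R = 387 Ω
  L: Z = jωL = j·2934·0.000812 = 0 + j2.383 Ω
Step 3 — Series combination: Z_total = R + L = 387 + j2.383 Ω = 387∠0.4° Ω.

Z = 387 + j2.383 Ω = 387∠0.4° Ω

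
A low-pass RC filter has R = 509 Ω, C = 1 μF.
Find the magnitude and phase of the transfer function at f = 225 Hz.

Step 1 — Angular frequency: ω = 2π·225 = 1414 rad/s.
Step 2 — Transfer function: H(jω) = 1/(1 + jωRC).
Step 3 — Denominator: 1 + jωRC = 1 + j·1414·509·1e-06 = 1 + j0.7196.
Step 4 — H = 0.6588 - j0.4741.
Step 5 — Magnitude: |H| = 0.8117 (-1.8 dB); phase: φ = -35.7°.

|H| = 0.8117 (-1.8 dB), φ = -35.7°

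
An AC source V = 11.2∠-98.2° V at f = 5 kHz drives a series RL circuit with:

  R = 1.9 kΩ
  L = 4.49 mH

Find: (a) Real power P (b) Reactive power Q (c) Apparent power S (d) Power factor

Step 1 — Angular frequency: ω = 2π·f = 2π·5000 = 3.142e+04 rad/s.
Step 2 — Component impedances:
  R: Z = R = 1900 Ω
  L: Z = jωL = j·3.142e+04·0.00449 = 0 + j141.1 Ω
Step 3 — Series combination: Z_total = R + L = 1900 + j141.1 Ω = 1905∠4.2° Ω.
Step 4 — Source phasor: V = 11.2∠-98.2° V = -1.597 - j11.09 V.
Step 5 — Current: I = V / Z = -0.001267 - j0.00574 A = 0.005879∠-102.4° A.
Step 6 — Complex power: S = V·I* = 0.06566 + j0.004875 VA.
Step 7 — Real power: P = Re(S) = 0.06566 W.
Step 8 — Reactive power: Q = Im(S) = 0.004875 VAR.
Step 9 — Apparent power: |S| = 0.06584 VA.
Step 10 — Power factor: PF = P/|S| = 0.9973 (lagging).

(a) P = 0.06566 W  (b) Q = 0.004875 VAR  (c) S = 0.06584 VA  (d) PF = 0.9973 (lagging)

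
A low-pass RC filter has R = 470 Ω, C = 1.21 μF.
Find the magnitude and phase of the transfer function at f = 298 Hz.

Step 1 — Angular frequency: ω = 2π·298 = 1872 rad/s.
Step 2 — Transfer function: H(jω) = 1/(1 + jωRC).
Step 3 — Denominator: 1 + jωRC = 1 + j·1872·470·1.21e-06 = 1 + j1.065.
Step 4 — H = 0.4686 - j0.499.
Step 5 — Magnitude: |H| = 0.6846 (-3.3 dB); phase: φ = -46.8°.

|H| = 0.6846 (-3.3 dB), φ = -46.8°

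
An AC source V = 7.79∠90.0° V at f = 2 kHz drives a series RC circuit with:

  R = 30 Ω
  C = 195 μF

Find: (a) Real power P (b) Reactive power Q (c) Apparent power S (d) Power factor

Step 1 — Angular frequency: ω = 2π·f = 2π·2000 = 1.257e+04 rad/s.
Step 2 — Component impedances:
  R: Z = R = 30 Ω
  C: Z = 1/(jωC) = -j/(ω·C) = 0 - j0.4081 Ω
Step 3 — Series combination: Z_total = R + C = 30 - j0.4081 Ω = 30∠-0.8° Ω.
Step 4 — Source phasor: V = 7.79∠90.0° V = 0 + j7.79 V.
Step 5 — Current: I = V / Z = -0.003532 + j0.2596 A = 0.2596∠90.8° A.
Step 6 — Complex power: S = V·I* = 2.022 - j0.02751 VA.
Step 7 — Real power: P = Re(S) = 2.022 W.
Step 8 — Reactive power: Q = Im(S) = -0.02751 VAR.
Step 9 — Apparent power: |S| = 2.023 VA.
Step 10 — Power factor: PF = P/|S| = 0.9999 (leading).

(a) P = 2.022 W  (b) Q = -0.02751 VAR  (c) S = 2.023 VA  (d) PF = 0.9999 (leading)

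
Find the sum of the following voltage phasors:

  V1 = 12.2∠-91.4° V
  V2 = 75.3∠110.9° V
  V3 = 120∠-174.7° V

Step 1 — Convert each phasor to rectangular form:
  V1 = 12.2·(cos(-91.4°) + j·sin(-91.4°)) = -0.2981 - j12.2 V
  V2 = 75.3·(cos(110.9°) + j·sin(110.9°)) = -26.86 + j70.35 V
  V3 = 120·(cos(-174.7°) + j·sin(-174.7°)) = -119.5 - j11.08 V
Step 2 — Sum components: V_total = -146.6 + j47.06 V.
Step 3 — Convert to polar: |V_total| = 154 V, ∠V_total = 162.2°.

V_total = 154∠162.2° V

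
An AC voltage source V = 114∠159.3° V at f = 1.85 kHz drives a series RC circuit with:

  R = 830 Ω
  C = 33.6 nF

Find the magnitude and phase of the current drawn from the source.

Step 1 — Angular frequency: ω = 2π·f = 2π·1850 = 1.162e+04 rad/s.
Step 2 — Component impedances:
  R: Z = R = 830 Ω
  C: Z = 1/(jωC) = -j/(ω·C) = 0 - j2560 Ω
Step 3 — Series combination: Z_total = R + C = 830 - j2560 Ω = 2692∠-72.0° Ω.
Step 4 — Source phasor: V = 114∠159.3° V = -106.6 + j40.3 V.
Step 5 — Ohm's law: I = V / Z_total = (-106.6 + j40.3) / (830 - j2560) = -0.02646 - j0.03307 A.
Step 6 — Convert to polar: |I| = 0.04235 A, ∠I = -128.7°.

I = 0.04235∠-128.7° A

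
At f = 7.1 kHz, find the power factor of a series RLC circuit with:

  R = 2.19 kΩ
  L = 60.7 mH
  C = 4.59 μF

Step 1 — Angular frequency: ω = 2π·f = 2π·7100 = 4.461e+04 rad/s.
Step 2 — Component impedances:
  R: Z = R = 2190 Ω
  L: Z = jωL = j·4.461e+04·0.0607 = 0 + j2708 Ω
  C: Z = 1/(jωC) = -j/(ω·C) = 0 - j4.884 Ω
Step 3 — Series combination: Z_total = R + L + C = 2190 + j2703 Ω = 3479∠51.0° Ω.
Step 4 — Power factor: PF = cos(φ) = Re(Z)/|Z| = 2190/3479 = 0.6295.
Step 5 — Type: Im(Z) = 2703 ⇒ lagging (phase φ = 51.0°).

PF = 0.6295 (lagging, φ = 51.0°)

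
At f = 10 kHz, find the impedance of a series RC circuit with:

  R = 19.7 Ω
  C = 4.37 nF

Step 1 — Angular frequency: ω = 2π·f = 2π·1e+04 = 6.283e+04 rad/s.
Step 2 — Component impedances:
  R: Z = R = 19.7 Ω
  C: Z = 1/(jωC) = -j/(ω·C) = 0 - j3642 Ω
Step 3 — Series combination: Z_total = R + C = 19.7 - j3642 Ω = 3642∠-89.7° Ω.

Z = 19.7 - j3642 Ω = 3642∠-89.7° Ω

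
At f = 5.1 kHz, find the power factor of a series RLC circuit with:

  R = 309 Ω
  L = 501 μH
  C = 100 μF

Step 1 — Angular frequency: ω = 2π·f = 2π·5100 = 3.204e+04 rad/s.
Step 2 — Component impedances:
  R: Z = R = 309 Ω
  L: Z = jωL = j·3.204e+04·0.000501 = 0 + j16.05 Ω
  C: Z = 1/(jωC) = -j/(ω·C) = 0 - j0.3121 Ω
Step 3 — Series combination: Z_total = R + L + C = 309 + j15.74 Ω = 309.4∠2.9° Ω.
Step 4 — Power factor: PF = cos(φ) = Re(Z)/|Z| = 309/309.4 = 0.9987.
Step 5 — Type: Im(Z) = 15.74 ⇒ lagging (phase φ = 2.9°).

PF = 0.9987 (lagging, φ = 2.9°)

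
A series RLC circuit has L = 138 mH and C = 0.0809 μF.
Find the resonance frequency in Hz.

Step 1 — Resonance condition Im(Z)=0 gives ω₀ = 1/√(LC).
Step 2 — ω₀ = 1/√(0.138·8.09e-08) = 9464 rad/s.
Step 3 — f₀ = ω₀/(2π) = 1506 Hz.

f₀ = 1506 Hz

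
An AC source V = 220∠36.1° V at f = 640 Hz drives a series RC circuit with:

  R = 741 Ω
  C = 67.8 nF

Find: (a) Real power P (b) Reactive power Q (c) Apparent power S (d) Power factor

Step 1 — Angular frequency: ω = 2π·f = 2π·640 = 4021 rad/s.
Step 2 — Component impedances:
  R: Z = R = 741 Ω
  C: Z = 1/(jωC) = -j/(ω·C) = 0 - j3668 Ω
Step 3 — Series combination: Z_total = R + C = 741 - j3668 Ω = 3742∠-78.6° Ω.
Step 4 — Source phasor: V = 220∠36.1° V = 177.8 + j129.6 V.
Step 5 — Current: I = V / Z = -0.02455 + j0.05342 A = 0.05879∠114.7° A.
Step 6 — Complex power: S = V·I* = 2.561 - j12.68 VA.
Step 7 — Real power: P = Re(S) = 2.561 W.
Step 8 — Reactive power: Q = Im(S) = -12.68 VAR.
Step 9 — Apparent power: |S| = 12.93 VA.
Step 10 — Power factor: PF = P/|S| = 0.198 (leading).

(a) P = 2.561 W  (b) Q = -12.68 VAR  (c) S = 12.93 VA  (d) PF = 0.198 (leading)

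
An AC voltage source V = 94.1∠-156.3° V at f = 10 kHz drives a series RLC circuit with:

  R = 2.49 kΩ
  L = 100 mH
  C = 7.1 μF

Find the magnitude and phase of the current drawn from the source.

Step 1 — Angular frequency: ω = 2π·f = 2π·1e+04 = 6.283e+04 rad/s.
Step 2 — Component impedances:
  R: Z = R = 2490 Ω
  L: Z = jωL = j·6.283e+04·0.1 = 0 + j6283 Ω
  C: Z = 1/(jωC) = -j/(ω·C) = 0 - j2.242 Ω
Step 3 — Series combination: Z_total = R + L + C = 2490 + j6281 Ω = 6757∠68.4° Ω.
Step 4 — Source phasor: V = 94.1∠-156.3° V = -86.16 - j37.82 V.
Step 5 — Ohm's law: I = V / Z_total = (-86.16 - j37.82) / (2490 + j6281) = -0.009904 + j0.009792 A.
Step 6 — Convert to polar: |I| = 0.01393 A, ∠I = 135.3°.

I = 0.01393∠135.3° A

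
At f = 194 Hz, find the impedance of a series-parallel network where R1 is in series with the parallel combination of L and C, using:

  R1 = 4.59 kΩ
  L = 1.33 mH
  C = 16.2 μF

Step 1 — Angular frequency: ω = 2π·f = 2π·194 = 1219 rad/s.
Step 2 — Component impedances:
  R1: Z = R = 4590 Ω
  L: Z = jωL = j·1219·0.00133 = 0 + j1.621 Ω
  C: Z = 1/(jωC) = -j/(ω·C) = 0 - j50.64 Ω
Step 3 — Parallel branch: L || C = 1/(1/L + 1/C) = 0 + j1.675 Ω.
Step 4 — Series with R1: Z_total = R1 + (L || C) = 4590 + j1.675 Ω = 4590∠0.0° Ω.

Z = 4590 + j1.675 Ω = 4590∠0.0° Ω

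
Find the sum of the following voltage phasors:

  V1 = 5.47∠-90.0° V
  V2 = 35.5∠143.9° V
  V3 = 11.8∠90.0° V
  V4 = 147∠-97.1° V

Step 1 — Convert each phasor to rectangular form:
  V1 = 5.47·(cos(-90.0°) + j·sin(-90.0°)) = 0 - j5.47 V
  V2 = 35.5·(cos(143.9°) + j·sin(143.9°)) = -28.68 + j20.92 V
  V3 = 11.8·(cos(90.0°) + j·sin(90.0°)) = 0 + j11.8 V
  V4 = 147·(cos(-97.1°) + j·sin(-97.1°)) = -18.17 - j145.9 V
Step 2 — Sum components: V_total = -46.85 - j118.6 V.
Step 3 — Convert to polar: |V_total| = 127.5 V, ∠V_total = -111.6°.

V_total = 127.5∠-111.6° V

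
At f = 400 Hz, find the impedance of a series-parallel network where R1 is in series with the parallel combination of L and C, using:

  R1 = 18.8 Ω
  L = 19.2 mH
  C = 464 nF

Step 1 — Angular frequency: ω = 2π·f = 2π·400 = 2513 rad/s.
Step 2 — Component impedances:
  R1: Z = R = 18.8 Ω
  L: Z = jωL = j·2513·0.0192 = 0 + j48.25 Ω
  C: Z = 1/(jωC) = -j/(ω·C) = 0 - j857.5 Ω
Step 3 — Parallel branch: L || C = 1/(1/L + 1/C) = 0 + j51.13 Ω.
Step 4 — Series with R1: Z_total = R1 + (L || C) = 18.8 + j51.13 Ω = 54.48∠69.8° Ω.

Z = 18.8 + j51.13 Ω = 54.48∠69.8° Ω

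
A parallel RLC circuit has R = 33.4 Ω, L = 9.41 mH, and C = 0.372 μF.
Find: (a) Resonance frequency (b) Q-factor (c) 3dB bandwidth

Step 1 — Resonance: ω₀ = 1/√(LC) = 1/√(0.00941·3.72e-07) = 1.69e+04 rad/s.
Step 2 — f₀ = ω₀/(2π) = 2690 Hz.
Step 3 — Parallel Q: Q = R/(ω₀L) = 33.4/(1.69e+04·0.00941) = 0.21.
Step 4 — Bandwidth: Δω = ω₀/Q = 8.048e+04 rad/s; BW = Δω/(2π) = 1.281e+04 Hz.

(a) f₀ = 2690 Hz  (b) Q = 0.21  (c) BW = 1.281e+04 Hz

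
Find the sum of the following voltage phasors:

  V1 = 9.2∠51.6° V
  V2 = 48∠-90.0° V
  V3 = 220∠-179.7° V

Step 1 — Convert each phasor to rectangular form:
  V1 = 9.2·(cos(51.6°) + j·sin(51.6°)) = 5.715 + j7.21 V
  V2 = 48·(cos(-90.0°) + j·sin(-90.0°)) = 0 - j48 V
  V3 = 220·(cos(-179.7°) + j·sin(-179.7°)) = -220 - j1.152 V
Step 2 — Sum components: V_total = -214.3 - j41.94 V.
Step 3 — Convert to polar: |V_total| = 218.3 V, ∠V_total = -168.9°.

V_total = 218.3∠-168.9° V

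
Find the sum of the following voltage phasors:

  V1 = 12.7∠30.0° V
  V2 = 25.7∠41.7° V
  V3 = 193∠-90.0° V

Step 1 — Convert each phasor to rectangular form:
  V1 = 12.7·(cos(30.0°) + j·sin(30.0°)) = 11 + j6.35 V
  V2 = 25.7·(cos(41.7°) + j·sin(41.7°)) = 19.19 + j17.1 V
  V3 = 193·(cos(-90.0°) + j·sin(-90.0°)) = 0 - j193 V
Step 2 — Sum components: V_total = 30.19 - j169.6 V.
Step 3 — Convert to polar: |V_total| = 172.2 V, ∠V_total = -79.9°.

V_total = 172.2∠-79.9° V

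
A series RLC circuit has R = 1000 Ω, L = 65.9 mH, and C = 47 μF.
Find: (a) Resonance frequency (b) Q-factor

Step 1 — Resonance condition Im(Z)=0 gives ω₀ = 1/√(LC).
Step 2 — ω₀ = 1/√(0.0659·4.7e-05) = 568.2 rad/s.
Step 3 — f₀ = ω₀/(2π) = 90.43 Hz.
Step 4 — Series Q: Q = ω₀L/R = 568.2·0.0659/1000 = 0.03744.

(a) f₀ = 90.43 Hz  (b) Q = 0.03744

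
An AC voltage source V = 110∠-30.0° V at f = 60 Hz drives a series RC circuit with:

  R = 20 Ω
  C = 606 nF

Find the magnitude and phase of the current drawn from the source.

Step 1 — Angular frequency: ω = 2π·f = 2π·60 = 377 rad/s.
Step 2 — Component impedances:
  R: Z = R = 20 Ω
  C: Z = 1/(jωC) = -j/(ω·C) = 0 - j4377 Ω
Step 3 — Series combination: Z_total = R + C = 20 - j4377 Ω = 4377∠-89.7° Ω.
Step 4 — Source phasor: V = 110∠-30.0° V = 95.26 - j55 V.
Step 5 — Ohm's law: I = V / Z_total = (95.26 - j55) / (20 - j4377) = 0.01266 + j0.02171 A.
Step 6 — Convert to polar: |I| = 0.02513 A, ∠I = 59.7°.

I = 0.02513∠59.7° A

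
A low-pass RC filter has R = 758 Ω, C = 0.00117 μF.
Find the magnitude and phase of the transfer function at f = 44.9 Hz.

Step 1 — Angular frequency: ω = 2π·44.9 = 282.1 rad/s.
Step 2 — Transfer function: H(jω) = 1/(1 + jωRC).
Step 3 — Denominator: 1 + jωRC = 1 + j·282.1·758·1.17e-09 = 1 + j0.0002502.
Step 4 — H = 1 - j0.0002502.
Step 5 — Magnitude: |H| = 1 (-0.0 dB); phase: φ = -0.0°.

|H| = 1 (-0.0 dB), φ = -0.0°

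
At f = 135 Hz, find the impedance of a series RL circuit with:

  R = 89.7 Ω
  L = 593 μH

Step 1 — Angular frequency: ω = 2π·f = 2π·135 = 848.2 rad/s.
Step 2 — Component impedances:
  R: Z = R = 89.7 Ω
  L: Z = jωL = j·848.2·0.000593 = 0 + j0.503 Ω
Step 3 — Series combination: Z_total = R + L = 89.7 + j0.503 Ω = 89.7∠0.3° Ω.

Z = 89.7 + j0.503 Ω = 89.7∠0.3° Ω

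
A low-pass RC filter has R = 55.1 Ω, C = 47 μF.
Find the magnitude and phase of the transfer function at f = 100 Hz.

Step 1 — Angular frequency: ω = 2π·100 = 628.3 rad/s.
Step 2 — Transfer function: H(jω) = 1/(1 + jωRC).
Step 3 — Denominator: 1 + jωRC = 1 + j·628.3·55.1·4.7e-05 = 1 + j1.627.
Step 4 — H = 0.2741 - j0.4461.
Step 5 — Magnitude: |H| = 0.5236 (-5.6 dB); phase: φ = -58.4°.

|H| = 0.5236 (-5.6 dB), φ = -58.4°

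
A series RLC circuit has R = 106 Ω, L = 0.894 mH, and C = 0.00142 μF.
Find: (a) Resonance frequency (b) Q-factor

Step 1 — Resonance condition Im(Z)=0 gives ω₀ = 1/√(LC).
Step 2 — ω₀ = 1/√(0.000894·1.42e-09) = 8.875e+05 rad/s.
Step 3 — f₀ = ω₀/(2π) = 1.413e+05 Hz.
Step 4 — Series Q: Q = ω₀L/R = 8.875e+05·0.000894/106 = 7.485.

(a) f₀ = 1.413e+05 Hz  (b) Q = 7.485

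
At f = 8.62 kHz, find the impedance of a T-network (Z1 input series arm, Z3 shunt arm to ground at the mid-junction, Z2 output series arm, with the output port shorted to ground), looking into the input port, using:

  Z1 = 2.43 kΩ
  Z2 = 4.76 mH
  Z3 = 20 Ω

Step 1 — Angular frequency: ω = 2π·f = 2π·8620 = 5.416e+04 rad/s.
Step 2 — Component impedances:
  Z1: Z = R = 2430 Ω
  Z2: Z = jωL = j·5.416e+04·0.00476 = 0 + j257.8 Ω
  Z3: Z = R = 20 Ω
Step 3 — With the output port shorted to ground, the output series arm Z2 runs from the junction to ground; the shunt arm Z3 also runs from the junction to ground. They appear in parallel: Z3 || Z2 = 19.88 + j1.542 Ω.
Step 4 — Series with input arm Z1: Z_in = Z1 + (Z3 || Z2) = 2450 + j1.542 Ω = 2450∠0.0° Ω.

Z = 2450 + j1.542 Ω = 2450∠0.0° Ω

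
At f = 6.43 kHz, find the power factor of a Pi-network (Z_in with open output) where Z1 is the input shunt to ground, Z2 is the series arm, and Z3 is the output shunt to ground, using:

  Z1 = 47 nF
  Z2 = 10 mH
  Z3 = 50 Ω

Step 1 — Angular frequency: ω = 2π·f = 2π·6430 = 4.04e+04 rad/s.
Step 2 — Component impedances:
  Z1: Z = 1/(jωC) = -j/(ω·C) = 0 - j526.6 Ω
  Z2: Z = jωL = j·4.04e+04·0.01 = 0 + j404 Ω
  Z3: Z = R = 50 Ω
Step 3 — With open output, the series arm Z2 and the output shunt Z3 appear in series to ground: Z2 + Z3 = 50 + j404 Ω.
Step 4 — Parallel with input shunt Z1: Z_in = Z1 || (Z2 + Z3) = 790.7 + j1413 Ω = 1619∠60.8° Ω.
Step 5 — Power factor: PF = cos(φ) = Re(Z)/|Z| = 790.7/1619 = 0.4884.
Step 6 — Type: Im(Z) = 1413 ⇒ lagging (phase φ = 60.8°).

PF = 0.4884 (lagging, φ = 60.8°)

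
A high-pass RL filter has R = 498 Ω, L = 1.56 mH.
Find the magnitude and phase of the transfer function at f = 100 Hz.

Step 1 — Angular frequency: ω = 2π·100 = 628.3 rad/s.
Step 2 — Transfer function: H(jω) = jωL/(R + jωL).
Step 3 — Numerator jωL = j·0.9802; denominator R + jωL = 498 + j0.9802.
Step 4 — H = 3.874e-06 + j0.001968.
Step 5 — Magnitude: |H| = 0.001968 (-54.1 dB); phase: φ = 89.9°.

|H| = 0.001968 (-54.1 dB), φ = 89.9°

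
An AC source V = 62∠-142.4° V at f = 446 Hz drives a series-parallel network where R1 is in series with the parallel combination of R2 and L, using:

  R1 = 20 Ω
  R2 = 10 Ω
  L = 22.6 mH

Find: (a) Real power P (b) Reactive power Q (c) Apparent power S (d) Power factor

Step 1 — Angular frequency: ω = 2π·f = 2π·446 = 2802 rad/s.
Step 2 — Component impedances:
  R1: Z = R = 20 Ω
  R2: Z = R = 10 Ω
  L: Z = jωL = j·2802·0.0226 = 0 + j63.33 Ω
Step 3 — Parallel branch: R2 || L = 1/(1/R2 + 1/L) = 9.757 + j1.541 Ω.
Step 4 — Series with R1: Z_total = R1 + (R2 || L) = 29.76 + j1.541 Ω = 29.8∠3.0° Ω.
Step 5 — Source phasor: V = 62∠-142.4° V = -49.12 - j37.83 V.
Step 6 — Current: I = V / Z = -1.712 - j1.183 A = 2.081∠-145.4° A.
Step 7 — Complex power: S = V·I* = 128.8 + j6.67 VA.
Step 8 — Real power: P = Re(S) = 128.8 W.
Step 9 — Reactive power: Q = Im(S) = 6.67 VAR.
Step 10 — Apparent power: |S| = 129 VA.
Step 11 — Power factor: PF = P/|S| = 0.9987 (lagging).

(a) P = 128.8 W  (b) Q = 6.67 VAR  (c) S = 129 VA  (d) PF = 0.9987 (lagging)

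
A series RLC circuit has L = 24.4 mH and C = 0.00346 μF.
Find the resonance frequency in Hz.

Step 1 — Resonance condition Im(Z)=0 gives ω₀ = 1/√(LC).
Step 2 — ω₀ = 1/√(0.0244·3.46e-09) = 1.088e+05 rad/s.
Step 3 — f₀ = ω₀/(2π) = 1.732e+04 Hz.

f₀ = 1.732e+04 Hz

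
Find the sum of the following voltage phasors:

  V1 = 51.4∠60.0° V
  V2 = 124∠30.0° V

Step 1 — Convert each phasor to rectangular form:
  V1 = 51.4·(cos(60.0°) + j·sin(60.0°)) = 25.7 + j44.51 V
  V2 = 124·(cos(30.0°) + j·sin(30.0°)) = 107.4 + j62 V
Step 2 — Sum components: V_total = 133.1 + j106.5 V.
Step 3 — Convert to polar: |V_total| = 170.5 V, ∠V_total = 38.7°.

V_total = 170.5∠38.7° V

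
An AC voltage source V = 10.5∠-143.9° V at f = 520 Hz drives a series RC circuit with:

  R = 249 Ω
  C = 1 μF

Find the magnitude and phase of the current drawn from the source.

Step 1 — Angular frequency: ω = 2π·f = 2π·520 = 3267 rad/s.
Step 2 — Component impedances:
  R: Z = R = 249 Ω
  C: Z = 1/(jωC) = -j/(ω·C) = 0 - j306.1 Ω
Step 3 — Series combination: Z_total = R + C = 249 - j306.1 Ω = 394.6∠-50.9° Ω.
Step 4 — Source phasor: V = 10.5∠-143.9° V = -8.484 - j6.187 V.
Step 5 — Ohm's law: I = V / Z_total = (-8.484 - j6.187) / (249 - j306.1) = -0.001407 - j0.02657 A.
Step 6 — Convert to polar: |I| = 0.02661 A, ∠I = -93.0°.

I = 0.02661∠-93.0° A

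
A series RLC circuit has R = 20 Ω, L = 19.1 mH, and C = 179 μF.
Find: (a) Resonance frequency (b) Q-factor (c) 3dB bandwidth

Step 1 — Resonance condition Im(Z)=0 gives ω₀ = 1/√(LC).
Step 2 — ω₀ = 1/√(0.0191·0.000179) = 540.8 rad/s.
Step 3 — f₀ = ω₀/(2π) = 86.07 Hz.
Step 4 — Series Q: Q = ω₀L/R = 540.8·0.0191/20 = 0.5165.
Step 5 — 3dB bandwidth: Δω = ω₀/Q = 1047 rad/s; BW = Δω/(2π) = 166.7 Hz.

(a) f₀ = 86.07 Hz  (b) Q = 0.5165  (c) BW = 166.7 Hz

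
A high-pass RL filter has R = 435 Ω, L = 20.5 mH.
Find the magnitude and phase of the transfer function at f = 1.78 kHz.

Step 1 — Angular frequency: ω = 2π·1780 = 1.118e+04 rad/s.
Step 2 — Transfer function: H(jω) = jωL/(R + jωL).
Step 3 — Numerator jωL = j·229.3; denominator R + jωL = 435 + j229.3.
Step 4 — H = 0.2174 + j0.4125.
Step 5 — Magnitude: |H| = 0.4663 (-6.6 dB); phase: φ = 62.2°.

|H| = 0.4663 (-6.6 dB), φ = 62.2°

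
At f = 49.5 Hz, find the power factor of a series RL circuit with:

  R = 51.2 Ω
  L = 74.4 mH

Step 1 — Angular frequency: ω = 2π·f = 2π·49.5 = 311 rad/s.
Step 2 — Component impedances:
  R: Z = R = 51.2 Ω
  L: Z = jωL = j·311·0.0744 = 0 + j23.14 Ω
Step 3 — Series combination: Z_total = R + L = 51.2 + j23.14 Ω = 56.19∠24.3° Ω.
Step 4 — Power factor: PF = cos(φ) = Re(Z)/|Z| = 51.2/56.186 = 0.9113.
Step 5 — Type: Im(Z) = 23.14 ⇒ lagging (phase φ = 24.3°).

PF = 0.9113 (lagging, φ = 24.3°)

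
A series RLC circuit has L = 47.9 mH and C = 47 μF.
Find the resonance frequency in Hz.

Step 1 — Resonance condition Im(Z)=0 gives ω₀ = 1/√(LC).
Step 2 — ω₀ = 1/√(0.0479·4.7e-05) = 666.5 rad/s.
Step 3 — f₀ = ω₀/(2π) = 106.1 Hz.

f₀ = 106.1 Hz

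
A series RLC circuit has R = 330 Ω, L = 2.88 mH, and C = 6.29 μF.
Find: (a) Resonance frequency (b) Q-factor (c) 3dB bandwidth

Step 1 — Resonance: ω₀ = 1/√(LC) = 1/√(0.00288·6.29e-06) = 7430 rad/s.
Step 2 — f₀ = ω₀/(2π) = 1182 Hz.
Step 3 — Series Q: Q = ω₀L/R = 7430·0.00288/330 = 0.06484.
Step 4 — Bandwidth: Δω = ω₀/Q = 1.146e+05 rad/s; BW = Δω/(2π) = 1.824e+04 Hz.

(a) f₀ = 1182 Hz  (b) Q = 0.06484  (c) BW = 1.824e+04 Hz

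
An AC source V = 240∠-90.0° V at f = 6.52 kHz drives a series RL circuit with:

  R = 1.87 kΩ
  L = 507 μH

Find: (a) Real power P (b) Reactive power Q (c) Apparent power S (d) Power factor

Step 1 — Angular frequency: ω = 2π·f = 2π·6520 = 4.097e+04 rad/s.
Step 2 — Component impedances:
  R: Z = R = 1870 Ω
  L: Z = jωL = j·4.097e+04·0.000507 = 0 + j20.77 Ω
Step 3 — Series combination: Z_total = R + L = 1870 + j20.77 Ω = 1870∠0.6° Ω.
Step 4 — Source phasor: V = 240∠-90.0° V = 0 - j240 V.
Step 5 — Current: I = V / Z = -0.001425 - j0.1283 A = 0.1283∠-90.6° A.
Step 6 — Complex power: S = V·I* = 30.8 + j0.3421 VA.
Step 7 — Real power: P = Re(S) = 30.8 W.
Step 8 — Reactive power: Q = Im(S) = 0.3421 VAR.
Step 9 — Apparent power: |S| = 30.8 VA.
Step 10 — Power factor: PF = P/|S| = 0.9999 (lagging).

(a) P = 30.8 W  (b) Q = 0.3421 VAR  (c) S = 30.8 VA  (d) PF = 0.9999 (lagging)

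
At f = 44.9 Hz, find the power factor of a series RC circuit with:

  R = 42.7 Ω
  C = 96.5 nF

Step 1 — Angular frequency: ω = 2π·f = 2π·44.9 = 282.1 rad/s.
Step 2 — Component impedances:
  R: Z = R = 42.7 Ω
  C: Z = 1/(jωC) = -j/(ω·C) = 0 - j3.673e+04 Ω
Step 3 — Series combination: Z_total = R + C = 42.7 - j3.673e+04 Ω = 3.673e+04∠-89.9° Ω.
Step 4 — Power factor: PF = cos(φ) = Re(Z)/|Z| = 42.7/36732 = 0.001162.
Step 5 — Type: Im(Z) = -3.673e+04 ⇒ leading (phase φ = -89.9°).

PF = 0.001162 (leading, φ = -89.9°)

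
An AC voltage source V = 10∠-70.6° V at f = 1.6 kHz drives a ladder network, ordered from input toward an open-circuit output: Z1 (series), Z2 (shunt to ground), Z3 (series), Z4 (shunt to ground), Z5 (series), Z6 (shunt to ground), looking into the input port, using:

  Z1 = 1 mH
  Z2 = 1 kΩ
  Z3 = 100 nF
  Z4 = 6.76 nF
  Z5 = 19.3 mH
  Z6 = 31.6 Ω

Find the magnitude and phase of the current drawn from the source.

Step 1 — Angular frequency: ω = 2π·f = 2π·1600 = 1.005e+04 rad/s.
Step 2 — Component impedances:
  Z1: Z = jωL = j·1.005e+04·0.001 = 0 + j10.05 Ω
  Z2: Z = R = 1000 Ω
  Z3: Z = 1/(jωC) = -j/(ω·C) = 0 - j994.7 Ω
  Z4: Z = 1/(jωC) = -j/(ω·C) = 0 - j1.471e+04 Ω
  Z5: Z = jωL = j·1.005e+04·0.0193 = 0 + j194 Ω
  Z6: Z = R = 31.6 Ω
Step 3 — Ladder network (open output): work backward from the far end, alternating series and parallel combinations. Z_in = 393.8 - j458.6 Ω = 604.5∠-49.4° Ω.
Step 4 — Source phasor: V = 10∠-70.6° V = 3.322 - j9.432 V.
Step 5 — Ohm's law: I = V / Z_total = (3.322 - j9.432) / (393.8 - j458.6) = 0.01542 - j0.005995 A.
Step 6 — Convert to polar: |I| = 0.01654 A, ∠I = -21.2°.

I = 0.01654∠-21.2° A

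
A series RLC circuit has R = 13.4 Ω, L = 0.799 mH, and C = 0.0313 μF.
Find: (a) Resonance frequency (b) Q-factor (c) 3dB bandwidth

Step 1 — Resonance: ω₀ = 1/√(LC) = 1/√(0.000799·3.13e-08) = 2e+05 rad/s.
Step 2 — f₀ = ω₀/(2π) = 3.183e+04 Hz.
Step 3 — Series Q: Q = ω₀L/R = 2e+05·0.000799/13.4 = 11.92.
Step 4 — Bandwidth: Δω = ω₀/Q = 1.677e+04 rad/s; BW = Δω/(2π) = 2669 Hz.

(a) f₀ = 3.183e+04 Hz  (b) Q = 11.92  (c) BW = 2669 Hz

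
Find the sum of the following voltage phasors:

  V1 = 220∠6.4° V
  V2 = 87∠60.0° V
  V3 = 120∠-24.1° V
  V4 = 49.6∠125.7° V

Step 1 — Convert each phasor to rectangular form:
  V1 = 220·(cos(6.4°) + j·sin(6.4°)) = 218.6 + j24.52 V
  V2 = 87·(cos(60.0°) + j·sin(60.0°)) = 43.5 + j75.34 V
  V3 = 120·(cos(-24.1°) + j·sin(-24.1°)) = 109.5 - j49 V
  V4 = 49.6·(cos(125.7°) + j·sin(125.7°)) = -28.94 + j40.28 V
Step 2 — Sum components: V_total = 342.7 + j91.15 V.
Step 3 — Convert to polar: |V_total| = 354.6 V, ∠V_total = 14.9°.

V_total = 354.6∠14.9° V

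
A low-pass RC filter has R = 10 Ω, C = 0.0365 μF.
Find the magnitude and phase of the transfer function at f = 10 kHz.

Step 1 — Angular frequency: ω = 2π·1e+04 = 6.283e+04 rad/s.
Step 2 — Transfer function: H(jω) = 1/(1 + jωRC).
Step 3 — Denominator: 1 + jωRC = 1 + j·6.283e+04·10·3.65e-08 = 1 + j0.02293.
Step 4 — H = 0.9995 - j0.02292.
Step 5 — Magnitude: |H| = 0.9997 (-0.0 dB); phase: φ = -1.3°.

|H| = 0.9997 (-0.0 dB), φ = -1.3°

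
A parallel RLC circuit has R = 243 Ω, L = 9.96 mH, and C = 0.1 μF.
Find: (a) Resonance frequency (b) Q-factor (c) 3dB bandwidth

Step 1 — Resonance: ω₀ = 1/√(LC) = 1/√(0.00996·1e-07) = 3.169e+04 rad/s.
Step 2 — f₀ = ω₀/(2π) = 5043 Hz.
Step 3 — Parallel Q: Q = R/(ω₀L) = 243/(3.169e+04·0.00996) = 0.77.
Step 4 — Bandwidth: Δω = ω₀/Q = 4.115e+04 rad/s; BW = Δω/(2π) = 6550 Hz.

(a) f₀ = 5043 Hz  (b) Q = 0.77  (c) BW = 6550 Hz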